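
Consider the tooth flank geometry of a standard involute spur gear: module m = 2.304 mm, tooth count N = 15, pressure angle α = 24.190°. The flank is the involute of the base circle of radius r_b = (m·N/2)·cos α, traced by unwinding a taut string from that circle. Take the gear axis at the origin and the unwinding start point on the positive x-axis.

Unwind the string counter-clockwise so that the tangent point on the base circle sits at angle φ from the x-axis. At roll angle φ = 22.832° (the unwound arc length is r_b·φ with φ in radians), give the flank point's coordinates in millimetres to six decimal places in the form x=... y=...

pitch radius r_p = m·N/2 = 2.304·15/2 = 17.280000
base radius r_b = r_p·cos α = 17.280000·cos 24.190° = 15.762672
roll angle φ = 22.832° = 0.39849357 rad
x = r_b·(cos φ + φ·sin φ) = 15.762672·(0.92164658 + 0.39849357·0.38803039) = 16.964957
y = r_b·(sin φ − φ·cos φ) = 15.762672·(0.38803039 − 0.39849357·0.92164658) = 0.327235

x=16.964957 y=0.327235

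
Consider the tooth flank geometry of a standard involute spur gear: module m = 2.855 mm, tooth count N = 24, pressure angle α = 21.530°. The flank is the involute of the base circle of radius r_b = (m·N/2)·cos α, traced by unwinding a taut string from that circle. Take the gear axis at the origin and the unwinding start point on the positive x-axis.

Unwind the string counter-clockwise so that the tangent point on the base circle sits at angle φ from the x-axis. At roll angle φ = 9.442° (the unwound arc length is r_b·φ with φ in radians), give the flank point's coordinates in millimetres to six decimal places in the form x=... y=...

pitch radius r_p = m·N/2 = 2.855·24/2 = 34.260000
base radius r_b = r_p·cos α = 34.260000·cos 21.530° = 31.869527
roll angle φ = 9.442° = 0.16479399 rad
x = r_b·(cos φ + φ·sin φ) = 31.869527·(0.98645217 + 0.16479399·0.16404911) = 32.299335
y = r_b·(sin φ − φ·cos φ) = 31.869527·(0.16404911 − 0.16479399·0.98645217) = 0.047413

x=32.299335 y=0.047413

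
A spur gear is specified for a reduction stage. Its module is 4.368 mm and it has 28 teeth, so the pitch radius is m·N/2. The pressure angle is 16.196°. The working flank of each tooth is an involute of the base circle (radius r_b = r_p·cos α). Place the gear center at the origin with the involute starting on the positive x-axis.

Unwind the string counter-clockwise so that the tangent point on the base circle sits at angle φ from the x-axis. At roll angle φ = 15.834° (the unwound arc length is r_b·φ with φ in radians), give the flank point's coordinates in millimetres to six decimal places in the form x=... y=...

x=60.924921 y=0.410002

pitch radius r_p = m·N/2 = 4.368·28/2 = 61.152000
base radius r_b = r_p·cos α = 61.152000·cos 16.196° = 58.725070
roll angle φ = 15.834° = 0.27635543 rad
x = r_b·(cos φ + φ·sin φ) = 58.725070·(0.96205625 + 0.27635543·0.27285119) = 60.924921
y = r_b·(sin φ − φ·cos φ) = 58.725070·(0.27285119 − 0.27635543·0.96205625) = 0.410002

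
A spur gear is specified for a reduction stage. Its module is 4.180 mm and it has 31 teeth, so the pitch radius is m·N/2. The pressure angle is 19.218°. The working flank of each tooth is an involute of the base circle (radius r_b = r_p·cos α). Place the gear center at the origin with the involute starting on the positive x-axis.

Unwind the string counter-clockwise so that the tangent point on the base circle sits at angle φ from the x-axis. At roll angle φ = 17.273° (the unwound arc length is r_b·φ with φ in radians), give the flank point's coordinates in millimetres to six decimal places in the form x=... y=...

pitch radius r_p = m·N/2 = 4.180·31/2 = 64.790000
base radius r_b = r_p·cos α = 64.790000·cos 19.218° = 61.179448
roll angle φ = 17.273° = 0.30147072 rad
x = r_b·(cos φ + φ·sin φ) = 61.179448·(0.95490083 + 0.30147072·0.29692492) = 63.896733
y = r_b·(sin φ − φ·cos φ) = 61.179448·(0.29692492 − 0.30147072·0.95490083) = 0.553691

x=63.896733 y=0.553691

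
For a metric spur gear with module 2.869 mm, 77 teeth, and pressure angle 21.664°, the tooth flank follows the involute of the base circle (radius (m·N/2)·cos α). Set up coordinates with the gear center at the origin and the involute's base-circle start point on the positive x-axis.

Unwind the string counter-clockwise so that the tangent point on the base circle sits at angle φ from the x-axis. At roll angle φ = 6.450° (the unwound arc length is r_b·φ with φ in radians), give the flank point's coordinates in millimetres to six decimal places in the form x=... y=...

x=103.302775 y=0.048755

pitch radius r_p = m·N/2 = 2.869·77/2 = 110.456500
base radius r_b = r_p·cos α = 110.456500·cos 21.664° = 102.654373
roll angle φ = 6.450° = 0.11257374 rad
x = r_b·(cos φ + φ·sin φ) = 102.654373·(0.99367027 + 0.11257374·0.11233612) = 103.302775
y = r_b·(sin φ − φ·cos φ) = 102.654373·(0.11233612 − 0.11257374·0.99367027) = 0.048755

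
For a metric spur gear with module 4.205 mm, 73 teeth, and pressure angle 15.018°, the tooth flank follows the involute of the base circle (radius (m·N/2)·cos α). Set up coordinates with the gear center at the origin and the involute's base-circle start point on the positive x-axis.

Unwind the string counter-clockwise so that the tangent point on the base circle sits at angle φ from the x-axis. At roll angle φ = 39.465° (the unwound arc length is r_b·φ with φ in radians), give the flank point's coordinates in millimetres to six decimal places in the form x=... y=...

x=179.343280 y=15.394551

pitch radius r_p = m·N/2 = 4.205·73/2 = 153.482500
base radius r_b = r_p·cos α = 153.482500·cos 15.018° = 148.240224
roll angle φ = 39.465° = 0.68879419 rad
x = r_b·(cos φ + φ·sin φ) = 148.240224·(0.77201300 + 0.68879419·0.63560674) = 179.343280
y = r_b·(sin φ − φ·cos φ) = 148.240224·(0.63560674 − 0.68879419·0.77201300) = 15.394551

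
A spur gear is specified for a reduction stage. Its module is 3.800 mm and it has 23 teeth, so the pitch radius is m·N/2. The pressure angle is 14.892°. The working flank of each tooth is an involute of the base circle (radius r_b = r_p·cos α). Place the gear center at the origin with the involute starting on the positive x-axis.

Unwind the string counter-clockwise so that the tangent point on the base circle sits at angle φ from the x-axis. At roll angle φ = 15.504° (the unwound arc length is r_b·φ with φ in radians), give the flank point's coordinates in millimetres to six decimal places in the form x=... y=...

pitch radius r_p = m·N/2 = 3.800·23/2 = 43.700000
base radius r_b = r_p·cos α = 43.700000·cos 14.892° = 42.232203
roll angle φ = 15.504° = 0.27059585 rad
x = r_b·(cos φ + φ·sin φ) = 42.232203·(0.96361179 + 0.27059585·0.26730565) = 43.750180
y = r_b·(sin φ − φ·cos φ) = 42.232203·(0.26730565 − 0.27059585·0.96361179) = 0.276887

x=43.750180 y=0.276887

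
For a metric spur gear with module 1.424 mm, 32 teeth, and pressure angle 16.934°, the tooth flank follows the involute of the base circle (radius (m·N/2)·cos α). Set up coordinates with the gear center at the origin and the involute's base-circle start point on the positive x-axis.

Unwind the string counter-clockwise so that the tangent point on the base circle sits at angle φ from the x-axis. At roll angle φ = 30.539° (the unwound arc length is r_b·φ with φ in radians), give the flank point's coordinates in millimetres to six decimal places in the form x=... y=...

x=24.675744 y=1.069216

pitch radius r_p = m·N/2 = 1.424·32/2 = 22.784000
base radius r_b = r_p·cos α = 22.784000·cos 16.934° = 21.796106
roll angle φ = 30.539° = 0.53300610 rad
x = r_b·(cos φ + φ·sin φ) = 21.796106·(0.86128349 + 0.53300610·0.50812474) = 24.675744
y = r_b·(sin φ − φ·cos φ) = 21.796106·(0.50812474 − 0.53300610·0.86128349) = 1.069216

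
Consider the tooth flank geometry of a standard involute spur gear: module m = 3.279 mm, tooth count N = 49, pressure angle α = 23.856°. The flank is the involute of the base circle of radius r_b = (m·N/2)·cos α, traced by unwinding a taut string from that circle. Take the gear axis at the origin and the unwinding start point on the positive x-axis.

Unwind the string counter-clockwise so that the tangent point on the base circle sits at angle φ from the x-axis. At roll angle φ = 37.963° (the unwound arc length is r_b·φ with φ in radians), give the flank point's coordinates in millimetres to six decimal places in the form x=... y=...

pitch radius r_p = m·N/2 = 3.279·49/2 = 80.335500
base radius r_b = r_p·cos α = 80.335500·cos 23.856° = 73.472021
roll angle φ = 37.963° = 0.66257934 rad
x = r_b·(cos φ + φ·sin φ) = 73.472021·(0.78840817 + 0.66257934·0.61515247) = 87.872206
y = r_b·(sin φ − φ·cos φ) = 73.472021·(0.61515247 − 0.66257934·0.78840817) = 6.815963

x=87.872206 y=6.815963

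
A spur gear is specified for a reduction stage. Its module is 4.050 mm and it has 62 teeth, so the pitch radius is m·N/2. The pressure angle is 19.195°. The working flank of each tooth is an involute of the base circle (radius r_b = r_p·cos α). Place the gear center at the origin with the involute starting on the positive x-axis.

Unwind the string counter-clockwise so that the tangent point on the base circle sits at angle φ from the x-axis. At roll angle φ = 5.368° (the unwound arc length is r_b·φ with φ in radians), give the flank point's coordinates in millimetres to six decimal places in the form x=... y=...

x=119.089300 y=0.032474

pitch radius r_p = m·N/2 = 4.050·62/2 = 125.550000
base radius r_b = r_p·cos α = 125.550000·cos 19.195° = 118.570056
roll angle φ = 5.368° = 0.09368927 rad
x = r_b·(cos φ + φ·sin φ) = 118.570056·(0.99561437 + 0.09368927·0.09355227) = 119.089300
y = r_b·(sin φ − φ·cos φ) = 118.570056·(0.09355227 − 0.09368927·0.99561437) = 0.032474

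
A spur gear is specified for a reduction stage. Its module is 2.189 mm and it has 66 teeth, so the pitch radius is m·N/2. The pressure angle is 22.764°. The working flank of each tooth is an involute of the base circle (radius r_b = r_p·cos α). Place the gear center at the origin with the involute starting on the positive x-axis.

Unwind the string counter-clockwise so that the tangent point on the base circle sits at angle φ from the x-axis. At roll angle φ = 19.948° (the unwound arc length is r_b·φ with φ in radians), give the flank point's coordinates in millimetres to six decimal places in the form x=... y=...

pitch radius r_p = m·N/2 = 2.189·66/2 = 72.237000
base radius r_b = r_p·cos α = 72.237000·cos 22.764° = 66.610204
roll angle φ = 19.948° = 0.34815828 rad
x = r_b·(cos φ + φ·sin φ) = 66.610204·(0.94000264 + 0.34815828·0.34116716) = 70.525739
y = r_b·(sin φ − φ·cos φ) = 66.610204·(0.34116716 − 0.34815828·0.94000264) = 0.925713

x=70.525739 y=0.925713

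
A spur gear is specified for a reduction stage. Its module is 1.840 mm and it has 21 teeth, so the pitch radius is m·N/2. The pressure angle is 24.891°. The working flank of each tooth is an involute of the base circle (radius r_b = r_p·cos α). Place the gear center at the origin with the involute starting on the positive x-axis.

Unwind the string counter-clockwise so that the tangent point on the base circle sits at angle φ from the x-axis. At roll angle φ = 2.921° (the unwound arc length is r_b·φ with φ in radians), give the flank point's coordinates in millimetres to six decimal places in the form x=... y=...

pitch radius r_p = m·N/2 = 1.840·21/2 = 19.320000
base radius r_b = r_p·cos α = 19.320000·cos 24.891° = 17.525368
roll angle φ = 2.921° = 0.05098107 rad
x = r_b·(cos φ + φ·sin φ) = 17.525368·(0.99870075 + 0.05098107·0.05095899) = 17.548128
y = r_b·(sin φ − φ·cos φ) = 17.525368·(0.05095899 − 0.05098107·0.99870075) = 0.000774

x=17.548128 y=0.000774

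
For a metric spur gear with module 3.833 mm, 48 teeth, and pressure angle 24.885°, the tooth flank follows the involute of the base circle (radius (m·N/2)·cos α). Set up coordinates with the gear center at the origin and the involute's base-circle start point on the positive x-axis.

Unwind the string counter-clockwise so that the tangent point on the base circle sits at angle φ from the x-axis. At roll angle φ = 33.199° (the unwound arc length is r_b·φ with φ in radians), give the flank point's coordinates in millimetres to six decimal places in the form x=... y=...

pitch radius r_p = m·N/2 = 3.833·48/2 = 91.992000
base radius r_b = r_p·cos α = 91.992000·cos 24.885° = 83.450930
roll angle φ = 33.199° = 0.57943186 rad
x = r_b·(cos φ + φ·sin φ) = 83.450930·(0.83677387 + 0.57943186·0.54754862) = 96.305793
y = r_b·(sin φ − φ·cos φ) = 83.450930·(0.54754862 − 0.57943186·0.83677387) = 5.231971

x=96.305793 y=5.231971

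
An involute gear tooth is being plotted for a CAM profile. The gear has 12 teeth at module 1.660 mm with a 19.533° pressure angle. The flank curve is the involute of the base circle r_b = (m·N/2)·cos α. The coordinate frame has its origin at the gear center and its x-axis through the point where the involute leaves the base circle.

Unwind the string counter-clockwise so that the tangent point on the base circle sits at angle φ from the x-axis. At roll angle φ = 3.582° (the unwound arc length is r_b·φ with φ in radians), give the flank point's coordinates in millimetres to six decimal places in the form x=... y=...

pitch radius r_p = m·N/2 = 1.660·12/2 = 9.960000
base radius r_b = r_p·cos α = 9.960000·cos 19.533° = 9.386793
roll angle φ = 3.582° = 0.06251769 rad
x = r_b·(cos φ + φ·sin φ) = 9.386793·(0.99804641 + 0.06251769·0.06247698) = 9.405119
y = r_b·(sin φ − φ·cos φ) = 9.386793·(0.06247698 − 0.06251769·0.99804641) = 0.000764

x=9.405119 y=0.000764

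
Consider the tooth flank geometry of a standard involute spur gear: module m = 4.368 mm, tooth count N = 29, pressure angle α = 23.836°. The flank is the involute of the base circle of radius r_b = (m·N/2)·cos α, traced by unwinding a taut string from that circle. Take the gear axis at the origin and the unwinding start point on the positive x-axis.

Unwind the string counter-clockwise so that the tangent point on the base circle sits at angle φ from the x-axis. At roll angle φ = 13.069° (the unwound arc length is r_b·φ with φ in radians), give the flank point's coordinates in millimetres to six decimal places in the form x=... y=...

x=59.421367 y=0.227986

pitch radius r_p = m·N/2 = 4.368·29/2 = 63.336000
base radius r_b = r_p·cos α = 63.336000·cos 23.836° = 57.933815
roll angle φ = 13.069° = 0.22809708 rad
x = r_b·(cos φ + φ·sin φ) = 57.933815·(0.97409845 + 0.22809708·0.22612430) = 59.421367
y = r_b·(sin φ − φ·cos φ) = 57.933815·(0.22612430 − 0.22809708·0.97409845) = 0.227986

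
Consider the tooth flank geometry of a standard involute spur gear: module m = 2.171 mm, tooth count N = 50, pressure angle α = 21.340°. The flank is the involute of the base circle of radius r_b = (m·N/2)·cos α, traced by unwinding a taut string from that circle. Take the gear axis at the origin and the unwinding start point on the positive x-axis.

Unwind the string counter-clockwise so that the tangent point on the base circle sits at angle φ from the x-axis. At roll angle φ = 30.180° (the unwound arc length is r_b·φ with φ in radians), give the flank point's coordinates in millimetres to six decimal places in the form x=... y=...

x=57.087957 y=2.395103

pitch radius r_p = m·N/2 = 2.171·50/2 = 54.275000
base radius r_b = r_p·cos α = 54.275000·cos 21.340° = 50.553765
roll angle φ = 30.180° = 0.52674037 rad
x = r_b·(cos φ + φ·sin φ) = 50.553765·(0.86445034 + 0.52674037·0.50271823) = 57.087957
y = r_b·(sin φ − φ·cos φ) = 50.553765·(0.50271823 − 0.52674037·0.86445034) = 2.395103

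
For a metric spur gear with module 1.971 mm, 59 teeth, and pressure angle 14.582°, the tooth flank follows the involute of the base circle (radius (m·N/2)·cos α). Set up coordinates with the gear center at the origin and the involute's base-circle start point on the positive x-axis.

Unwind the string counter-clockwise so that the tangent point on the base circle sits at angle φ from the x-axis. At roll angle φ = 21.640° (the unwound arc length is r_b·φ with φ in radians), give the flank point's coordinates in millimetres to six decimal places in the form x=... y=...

pitch radius r_p = m·N/2 = 1.971·59/2 = 58.144500
base radius r_b = r_p·cos α = 58.144500·cos 14.582° = 56.271568
roll angle φ = 21.640° = 0.37768925 rad
x = r_b·(cos φ + φ·sin φ) = 56.271568·(0.92951926 + 0.37768925·0.36877357) = 60.143112
y = r_b·(sin φ − φ·cos φ) = 56.271568·(0.36877357 − 0.37768925·0.92951926) = 0.996240

x=60.143112 y=0.996240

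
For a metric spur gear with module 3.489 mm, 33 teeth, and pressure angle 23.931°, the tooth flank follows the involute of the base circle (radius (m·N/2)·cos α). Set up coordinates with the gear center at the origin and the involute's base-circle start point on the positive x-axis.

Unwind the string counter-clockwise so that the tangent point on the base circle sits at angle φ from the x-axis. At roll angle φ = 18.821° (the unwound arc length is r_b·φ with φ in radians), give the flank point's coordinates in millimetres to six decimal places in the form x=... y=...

pitch radius r_p = m·N/2 = 3.489·33/2 = 57.568500
base radius r_b = r_p·cos α = 57.568500·cos 23.931° = 52.619602
roll angle φ = 18.821° = 0.32848842 rad
x = r_b·(cos φ + φ·sin φ) = 52.619602·(0.94653108 + 0.32848842·0.32261264) = 55.382425
y = r_b·(sin φ − φ·cos φ) = 52.619602·(0.32261264 − 0.32848842·0.94653108) = 0.615025

x=55.382425 y=0.615025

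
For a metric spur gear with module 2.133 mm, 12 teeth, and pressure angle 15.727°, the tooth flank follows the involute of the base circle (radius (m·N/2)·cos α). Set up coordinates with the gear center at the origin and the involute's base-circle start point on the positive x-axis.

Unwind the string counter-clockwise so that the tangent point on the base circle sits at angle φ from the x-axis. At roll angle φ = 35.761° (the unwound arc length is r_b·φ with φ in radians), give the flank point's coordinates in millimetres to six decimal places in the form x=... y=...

x=14.489692 y=0.960059

pitch radius r_p = m·N/2 = 2.133·12/2 = 12.798000
base radius r_b = r_p·cos α = 12.798000·cos 15.727° = 12.318896
roll angle φ = 35.761° = 0.62414719 rad
x = r_b·(cos φ + φ·sin φ) = 12.318896·(0.81146180 + 0.62414719·0.58440547) = 14.489692
y = r_b·(sin φ − φ·cos φ) = 12.318896·(0.58440547 − 0.62414719·0.81146180) = 0.960059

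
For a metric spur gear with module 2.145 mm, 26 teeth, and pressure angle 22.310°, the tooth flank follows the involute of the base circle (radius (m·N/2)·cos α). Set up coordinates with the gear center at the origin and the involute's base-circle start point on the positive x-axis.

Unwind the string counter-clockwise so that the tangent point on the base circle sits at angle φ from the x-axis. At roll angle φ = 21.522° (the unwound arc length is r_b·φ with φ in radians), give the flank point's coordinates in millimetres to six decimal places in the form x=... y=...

x=27.553921 y=0.449364

pitch radius r_p = m·N/2 = 2.145·26/2 = 27.885000
base radius r_b = r_p·cos α = 27.885000·cos 22.310° = 25.797626
roll angle φ = 21.522° = 0.37562976 rad
x = r_b·(cos φ + φ·sin φ) = 25.797626·(0.93027677 + 0.37562976·0.36685845) = 27.553921
y = r_b·(sin φ − φ·cos φ) = 25.797626·(0.36685845 − 0.37562976·0.93027677) = 0.449364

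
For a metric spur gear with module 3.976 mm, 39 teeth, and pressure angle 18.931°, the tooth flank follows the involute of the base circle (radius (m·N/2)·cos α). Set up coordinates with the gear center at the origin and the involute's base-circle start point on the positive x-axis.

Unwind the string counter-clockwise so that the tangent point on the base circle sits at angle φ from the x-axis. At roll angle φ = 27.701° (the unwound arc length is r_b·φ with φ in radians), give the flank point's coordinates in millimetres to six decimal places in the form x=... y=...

x=81.415174 y=2.698624

pitch radius r_p = m·N/2 = 3.976·39/2 = 77.532000
base radius r_b = r_p·cos α = 77.532000·cos 18.931° = 73.338291
roll angle φ = 27.701° = 0.48347366 rad
x = r_b·(cos φ + φ·sin φ) = 73.338291·(0.88538551 + 0.48347366·0.46485750) = 81.415174
y = r_b·(sin φ − φ·cos φ) = 73.338291·(0.46485750 − 0.48347366·0.88538551) = 2.698624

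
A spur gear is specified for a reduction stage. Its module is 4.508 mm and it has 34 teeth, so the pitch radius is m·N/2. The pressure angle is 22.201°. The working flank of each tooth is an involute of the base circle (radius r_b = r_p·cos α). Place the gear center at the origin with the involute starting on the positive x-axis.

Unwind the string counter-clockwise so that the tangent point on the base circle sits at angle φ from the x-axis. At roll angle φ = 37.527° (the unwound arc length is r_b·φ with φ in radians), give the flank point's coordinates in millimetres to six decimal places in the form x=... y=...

x=84.580014 y=6.364674

pitch radius r_p = m·N/2 = 4.508·34/2 = 76.636000
base radius r_b = r_p·cos α = 76.636000·cos 22.201° = 70.954513
roll angle φ = 37.527° = 0.65496971 rad
x = r_b·(cos φ + φ·sin φ) = 70.954513·(0.79306638 + 0.65496971·0.60913522) = 84.580014
y = r_b·(sin φ − φ·cos φ) = 70.954513·(0.60913522 − 0.65496971·0.79306638) = 6.364674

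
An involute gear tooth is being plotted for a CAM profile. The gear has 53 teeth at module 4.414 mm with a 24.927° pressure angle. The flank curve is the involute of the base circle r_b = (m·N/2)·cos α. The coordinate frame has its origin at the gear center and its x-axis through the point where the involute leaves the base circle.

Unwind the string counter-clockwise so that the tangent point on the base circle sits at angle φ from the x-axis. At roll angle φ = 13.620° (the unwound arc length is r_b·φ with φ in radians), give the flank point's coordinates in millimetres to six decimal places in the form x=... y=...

pitch radius r_p = m·N/2 = 4.414·53/2 = 116.971000
base radius r_b = r_p·cos α = 116.971000·cos 24.927° = 106.074626
roll angle φ = 13.620° = 0.23771384 rad
x = r_b·(cos φ + φ·sin φ) = 106.074626·(0.97187886 + 0.23771384·0.23548138) = 109.029445
y = r_b·(sin φ − φ·cos φ) = 106.074626·(0.23548138 − 0.23771384·0.97187886) = 0.472278

x=109.029445 y=0.472278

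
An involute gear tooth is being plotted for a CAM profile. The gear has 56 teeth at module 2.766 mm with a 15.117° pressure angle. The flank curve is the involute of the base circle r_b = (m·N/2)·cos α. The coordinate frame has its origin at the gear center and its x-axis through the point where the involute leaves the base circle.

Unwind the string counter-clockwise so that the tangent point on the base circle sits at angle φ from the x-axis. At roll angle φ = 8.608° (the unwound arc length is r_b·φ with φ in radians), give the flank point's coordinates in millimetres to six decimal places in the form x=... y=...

pitch radius r_p = m·N/2 = 2.766·56/2 = 77.448000
base radius r_b = r_p·cos α = 77.448000·cos 15.117° = 74.767935
roll angle φ = 8.608° = 0.15023794 rad
x = r_b·(cos φ + φ·sin φ) = 74.767935·(0.98873549 + 0.15023794·0.14967340) = 75.606989
y = r_b·(sin φ − φ·cos φ) = 74.767935·(0.14967340 − 0.15023794·0.98873549) = 0.084324

x=75.606989 y=0.084324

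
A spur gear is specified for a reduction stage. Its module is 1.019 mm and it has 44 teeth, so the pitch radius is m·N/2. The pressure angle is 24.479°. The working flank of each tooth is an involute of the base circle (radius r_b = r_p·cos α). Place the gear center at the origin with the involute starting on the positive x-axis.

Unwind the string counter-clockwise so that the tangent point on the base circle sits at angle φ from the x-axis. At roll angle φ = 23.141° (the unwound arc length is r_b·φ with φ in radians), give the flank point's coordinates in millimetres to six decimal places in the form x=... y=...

pitch radius r_p = m·N/2 = 1.019·44/2 = 22.418000
base radius r_b = r_p·cos α = 22.418000·cos 24.479° = 20.402918
roll angle φ = 23.141° = 0.40388664 rad
x = r_b·(cos φ + φ·sin φ) = 20.402918·(0.91954051 + 0.40388664·0.39299523) = 21.999773
y = r_b·(sin φ − φ·cos φ) = 20.402918·(0.39299523 − 0.40388664·0.91954051) = 0.440807

x=21.999773 y=0.440807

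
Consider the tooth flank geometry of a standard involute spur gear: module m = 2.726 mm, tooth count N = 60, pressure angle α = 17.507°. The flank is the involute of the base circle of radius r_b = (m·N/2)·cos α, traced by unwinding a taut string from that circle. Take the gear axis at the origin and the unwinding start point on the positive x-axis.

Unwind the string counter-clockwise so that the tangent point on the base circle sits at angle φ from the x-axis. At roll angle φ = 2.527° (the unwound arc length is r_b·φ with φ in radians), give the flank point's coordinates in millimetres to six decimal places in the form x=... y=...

pitch radius r_p = m·N/2 = 2.726·60/2 = 81.780000
base radius r_b = r_p·cos α = 81.780000·cos 17.507° = 77.991967
roll angle φ = 2.527° = 0.04410447 rad
x = r_b·(cos φ + φ·sin φ) = 77.991967·(0.99902756 + 0.04410447·0.04409017) = 78.067785
y = r_b·(sin φ − φ·cos φ) = 77.991967·(0.04409017 − 0.04410447·0.99902756) = 0.002230

x=78.067785 y=0.002230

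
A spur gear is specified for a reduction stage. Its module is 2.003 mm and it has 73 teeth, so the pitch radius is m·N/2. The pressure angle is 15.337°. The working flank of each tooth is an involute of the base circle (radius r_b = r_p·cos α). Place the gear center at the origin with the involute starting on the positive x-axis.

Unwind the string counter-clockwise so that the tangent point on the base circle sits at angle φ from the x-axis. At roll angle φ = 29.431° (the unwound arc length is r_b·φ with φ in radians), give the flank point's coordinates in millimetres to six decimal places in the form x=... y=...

x=79.202849 y=3.102047

pitch radius r_p = m·N/2 = 2.003·73/2 = 73.109500
base radius r_b = r_p·cos α = 73.109500·cos 15.337° = 70.505838
roll angle φ = 29.431° = 0.51366785 rad
x = r_b·(cos φ + φ·sin φ) = 70.505838·(0.87094808 + 0.51366785·0.49137505) = 79.202849
y = r_b·(sin φ − φ·cos φ) = 70.505838·(0.49137505 − 0.51366785·0.87094808) = 3.102047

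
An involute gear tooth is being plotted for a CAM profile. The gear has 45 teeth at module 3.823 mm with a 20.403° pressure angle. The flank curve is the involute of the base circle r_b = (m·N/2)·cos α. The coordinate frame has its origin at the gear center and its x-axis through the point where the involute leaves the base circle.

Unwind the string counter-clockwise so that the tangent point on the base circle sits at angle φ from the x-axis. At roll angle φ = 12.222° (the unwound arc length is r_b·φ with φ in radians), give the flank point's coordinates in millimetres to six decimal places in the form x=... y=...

x=82.434518 y=0.259662

pitch radius r_p = m·N/2 = 3.823·45/2 = 86.017500
base radius r_b = r_p·cos α = 86.017500·cos 20.403° = 80.621083
roll angle φ = 12.222° = 0.21331414 rad
x = r_b·(cos φ + φ·sin φ) = 80.621083·(0.97733468 + 0.21331414·0.21170008) = 82.434518
y = r_b·(sin φ − φ·cos φ) = 80.621083·(0.21170008 − 0.21331414·0.97733468) = 0.259662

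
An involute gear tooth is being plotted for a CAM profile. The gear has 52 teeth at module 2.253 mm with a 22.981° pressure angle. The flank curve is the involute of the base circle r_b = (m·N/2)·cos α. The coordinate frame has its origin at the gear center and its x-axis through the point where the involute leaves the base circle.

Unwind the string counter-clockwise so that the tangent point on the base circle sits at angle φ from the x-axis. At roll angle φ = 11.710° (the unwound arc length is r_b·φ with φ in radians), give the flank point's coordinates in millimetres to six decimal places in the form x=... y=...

x=55.043502 y=0.152823

pitch radius r_p = m·N/2 = 2.253·52/2 = 58.578000
base radius r_b = r_p·cos α = 58.578000·cos 22.981° = 53.928920
roll angle φ = 11.710° = 0.20437806 rad
x = r_b·(cos φ + φ·sin φ) = 53.928920·(0.97918740 + 0.20437806·0.20295820) = 55.043502
y = r_b·(sin φ − φ·cos φ) = 53.928920·(0.20295820 − 0.20437806·0.97918740) = 0.152823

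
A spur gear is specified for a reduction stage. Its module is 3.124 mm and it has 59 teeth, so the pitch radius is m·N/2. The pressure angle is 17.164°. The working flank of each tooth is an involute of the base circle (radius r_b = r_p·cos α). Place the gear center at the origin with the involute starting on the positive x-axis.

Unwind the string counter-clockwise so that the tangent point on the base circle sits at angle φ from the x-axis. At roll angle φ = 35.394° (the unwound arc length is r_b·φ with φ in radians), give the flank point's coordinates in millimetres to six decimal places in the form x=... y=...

pitch radius r_p = m·N/2 = 3.124·59/2 = 92.158000
base radius r_b = r_p·cos α = 92.158000·cos 17.164° = 88.053649
roll angle φ = 35.394° = 0.61774184 rad
x = r_b·(cos φ + φ·sin φ) = 88.053649·(0.81518845 + 0.61774184·0.57919581) = 103.285339
y = r_b·(sin φ − φ·cos φ) = 88.053649·(0.57919581 − 0.61774184·0.81518845) = 6.658599

x=103.285339 y=6.658599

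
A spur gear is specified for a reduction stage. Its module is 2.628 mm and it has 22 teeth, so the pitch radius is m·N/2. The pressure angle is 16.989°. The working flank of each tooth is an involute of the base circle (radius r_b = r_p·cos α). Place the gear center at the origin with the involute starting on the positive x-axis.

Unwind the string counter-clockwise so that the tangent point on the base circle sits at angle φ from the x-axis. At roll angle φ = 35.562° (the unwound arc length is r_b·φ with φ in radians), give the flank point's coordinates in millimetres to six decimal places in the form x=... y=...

pitch radius r_p = m·N/2 = 2.628·22/2 = 28.908000
base radius r_b = r_p·cos α = 28.908000·cos 16.989° = 27.646480
roll angle φ = 35.562° = 0.62067399 rad
x = r_b·(cos φ + φ·sin φ) = 27.646480·(0.81348666 + 0.62067399·0.58158357) = 32.469698
y = r_b·(sin φ − φ·cos φ) = 27.646480·(0.58158357 − 0.62067399·0.81348666) = 2.119754

x=32.469698 y=2.119754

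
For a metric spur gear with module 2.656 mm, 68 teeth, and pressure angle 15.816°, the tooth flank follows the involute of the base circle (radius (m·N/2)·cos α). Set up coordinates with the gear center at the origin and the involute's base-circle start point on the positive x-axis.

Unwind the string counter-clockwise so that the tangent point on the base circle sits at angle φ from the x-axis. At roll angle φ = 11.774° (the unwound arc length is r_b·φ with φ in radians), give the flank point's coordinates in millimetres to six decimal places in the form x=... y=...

x=88.700448 y=0.250261

pitch radius r_p = m·N/2 = 2.656·68/2 = 90.304000
base radius r_b = r_p·cos α = 90.304000·cos 15.816° = 86.885264
roll angle φ = 11.774° = 0.20549507 rad
x = r_b·(cos φ + φ·sin φ) = 86.885264·(0.97896009 + 0.20549507·0.20405183) = 88.700448
y = r_b·(sin φ − φ·cos φ) = 86.885264·(0.20405183 − 0.20549507·0.97896009) = 0.250261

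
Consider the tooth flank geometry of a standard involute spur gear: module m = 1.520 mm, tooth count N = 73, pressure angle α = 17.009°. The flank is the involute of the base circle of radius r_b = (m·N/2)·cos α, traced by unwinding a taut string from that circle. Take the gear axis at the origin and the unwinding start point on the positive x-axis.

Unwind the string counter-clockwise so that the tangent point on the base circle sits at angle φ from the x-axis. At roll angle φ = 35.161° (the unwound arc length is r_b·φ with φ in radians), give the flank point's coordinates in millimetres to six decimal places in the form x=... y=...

x=62.122048 y=3.935157

pitch radius r_p = m·N/2 = 1.520·73/2 = 55.480000
base radius r_b = r_p·cos α = 55.480000·cos 17.009° = 53.053239
roll angle φ = 35.161° = 0.61367522 rad
x = r_b·(cos φ + φ·sin φ) = 53.053239·(0.81753707 + 0.61367522·0.57587597) = 62.122048
y = r_b·(sin φ − φ·cos φ) = 53.053239·(0.57587597 − 0.61367522·0.81753707) = 3.935157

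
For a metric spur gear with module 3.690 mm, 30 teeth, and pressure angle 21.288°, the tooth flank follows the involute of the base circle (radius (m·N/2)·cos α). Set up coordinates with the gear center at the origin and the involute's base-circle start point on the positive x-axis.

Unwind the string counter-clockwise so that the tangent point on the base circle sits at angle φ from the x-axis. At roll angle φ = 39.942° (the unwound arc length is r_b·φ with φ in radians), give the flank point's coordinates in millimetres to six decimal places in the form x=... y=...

x=62.623091 y=5.545887

pitch radius r_p = m·N/2 = 3.690·30/2 = 55.350000
base radius r_b = r_p·cos α = 55.350000·cos 21.288° = 51.573319
roll angle φ = 39.942° = 0.69711941 rad
x = r_b·(cos φ + φ·sin φ) = 51.573319·(0.76669474 + 0.69711941·0.64201182) = 62.623091
y = r_b·(sin φ − φ·cos φ) = 51.573319·(0.64201182 − 0.69711941·0.76669474) = 5.545887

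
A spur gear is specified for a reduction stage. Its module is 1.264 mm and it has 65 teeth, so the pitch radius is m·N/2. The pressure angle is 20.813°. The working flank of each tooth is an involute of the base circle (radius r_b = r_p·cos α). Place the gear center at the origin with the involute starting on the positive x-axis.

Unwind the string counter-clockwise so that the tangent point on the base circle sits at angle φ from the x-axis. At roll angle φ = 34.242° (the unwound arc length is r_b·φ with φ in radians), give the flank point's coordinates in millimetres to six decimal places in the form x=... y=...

pitch radius r_p = m·N/2 = 1.264·65/2 = 41.080000
base radius r_b = r_p·cos α = 41.080000·cos 20.813° = 38.399328
roll angle φ = 34.242° = 0.59763564 rad
x = r_b·(cos φ + φ·sin φ) = 38.399328·(0.82666832 + 0.59763564·0.56268951) = 44.656561
y = r_b·(sin φ − φ·cos φ) = 38.399328·(0.56268951 − 0.59763564·0.82666832) = 2.635847

x=44.656561 y=2.635847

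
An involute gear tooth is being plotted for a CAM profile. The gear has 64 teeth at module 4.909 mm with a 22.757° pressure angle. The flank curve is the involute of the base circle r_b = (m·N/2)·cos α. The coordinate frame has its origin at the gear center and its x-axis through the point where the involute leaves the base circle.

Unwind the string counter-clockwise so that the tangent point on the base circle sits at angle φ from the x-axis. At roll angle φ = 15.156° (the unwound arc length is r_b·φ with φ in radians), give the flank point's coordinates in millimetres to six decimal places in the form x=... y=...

x=149.839015 y=0.887501

pitch radius r_p = m·N/2 = 4.909·64/2 = 157.088000
base radius r_b = r_p·cos α = 157.088000·cos 22.757° = 144.859283
roll angle φ = 15.156° = 0.26452210 rad
x = r_b·(cos φ + φ·sin φ) = 144.859283·(0.96521756 + 0.26452210·0.26144802) = 149.839015
y = r_b·(sin φ − φ·cos φ) = 144.859283·(0.26144802 − 0.26452210·0.96521756) = 0.887501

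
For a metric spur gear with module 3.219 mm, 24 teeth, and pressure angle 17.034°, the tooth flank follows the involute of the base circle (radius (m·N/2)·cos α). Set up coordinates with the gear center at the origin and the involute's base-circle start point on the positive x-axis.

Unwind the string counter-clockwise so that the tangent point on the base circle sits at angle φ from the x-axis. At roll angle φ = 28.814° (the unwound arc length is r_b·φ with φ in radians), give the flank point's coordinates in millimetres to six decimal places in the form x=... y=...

pitch radius r_p = m·N/2 = 3.219·24/2 = 38.628000
base radius r_b = r_p·cos α = 38.628000·cos 17.034° = 36.933432
roll angle φ = 28.814° = 0.50289917 rad
x = r_b·(cos φ + φ·sin φ) = 36.933432·(0.87618894 + 0.50289917·0.48196778) = 41.312634
y = r_b·(sin φ − φ·cos φ) = 36.933432·(0.48196778 − 0.50289917·0.87618894) = 1.526573

x=41.312634 y=1.526573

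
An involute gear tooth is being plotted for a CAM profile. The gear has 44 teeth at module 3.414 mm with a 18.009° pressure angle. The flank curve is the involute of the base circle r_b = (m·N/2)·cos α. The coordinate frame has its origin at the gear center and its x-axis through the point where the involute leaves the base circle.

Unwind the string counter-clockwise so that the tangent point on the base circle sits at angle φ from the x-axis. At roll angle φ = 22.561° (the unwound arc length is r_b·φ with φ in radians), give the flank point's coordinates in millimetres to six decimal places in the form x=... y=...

x=76.752977 y=1.431224

pitch radius r_p = m·N/2 = 3.414·44/2 = 75.108000
base radius r_b = r_p·cos α = 75.108000·cos 18.009° = 71.428306
roll angle φ = 22.561° = 0.39376373 rad
x = r_b·(cos φ + φ·sin φ) = 71.428306·(0.92347158 + 0.39376373·0.38366682) = 76.752977
y = r_b·(sin φ − φ·cos φ) = 71.428306·(0.38366682 − 0.39376373·0.92347158) = 1.431224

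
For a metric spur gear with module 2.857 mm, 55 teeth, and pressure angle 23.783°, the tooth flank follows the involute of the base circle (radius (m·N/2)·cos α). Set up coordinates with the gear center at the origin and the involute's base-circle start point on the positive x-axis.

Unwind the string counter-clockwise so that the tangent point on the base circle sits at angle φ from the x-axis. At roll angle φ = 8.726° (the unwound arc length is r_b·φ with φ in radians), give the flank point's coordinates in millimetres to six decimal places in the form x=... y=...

pitch radius r_p = m·N/2 = 2.857·55/2 = 78.567500
base radius r_b = r_p·cos α = 78.567500·cos 23.783° = 71.895498
roll angle φ = 8.726° = 0.15229743 rad
x = r_b·(cos φ + φ·sin φ) = 71.895498·(0.98842515 + 0.15229743·0.15170937) = 72.724459
y = r_b·(sin φ − φ·cos φ) = 71.895498·(0.15170937 − 0.15229743·0.98842515) = 0.084460

x=72.724459 y=0.084460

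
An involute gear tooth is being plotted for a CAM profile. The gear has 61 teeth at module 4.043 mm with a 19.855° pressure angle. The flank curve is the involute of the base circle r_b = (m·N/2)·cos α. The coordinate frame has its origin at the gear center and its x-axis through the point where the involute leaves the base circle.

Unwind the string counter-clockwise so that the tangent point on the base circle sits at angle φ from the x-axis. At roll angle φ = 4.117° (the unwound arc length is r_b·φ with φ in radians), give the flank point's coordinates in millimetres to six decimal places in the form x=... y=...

x=116.280298 y=0.014336

pitch radius r_p = m·N/2 = 4.043·61/2 = 123.311500
base radius r_b = r_p·cos α = 123.311500·cos 19.855° = 115.981269
roll angle φ = 4.117° = 0.07185521 rad
x = r_b·(cos φ + φ·sin φ) = 115.981269·(0.99741953 + 0.07185521·0.07179339) = 116.280298
y = r_b·(sin φ − φ·cos φ) = 115.981269·(0.07179339 − 0.07185521·0.99741953) = 0.014336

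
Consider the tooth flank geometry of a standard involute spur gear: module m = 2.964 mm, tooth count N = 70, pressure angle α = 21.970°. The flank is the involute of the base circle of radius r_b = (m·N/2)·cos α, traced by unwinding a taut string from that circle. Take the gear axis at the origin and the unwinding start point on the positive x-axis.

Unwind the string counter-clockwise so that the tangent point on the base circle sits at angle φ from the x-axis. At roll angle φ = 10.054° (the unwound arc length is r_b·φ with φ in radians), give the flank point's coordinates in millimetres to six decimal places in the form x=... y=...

x=97.676180 y=0.172740

pitch radius r_p = m·N/2 = 2.964·70/2 = 103.740000
base radius r_b = r_p·cos α = 103.740000·cos 21.970° = 96.206388
roll angle φ = 10.054° = 0.17547540 rad
x = r_b·(cos φ + φ·sin φ) = 96.206388·(0.98464366 + 0.17547540·0.17457626) = 97.676180
y = r_b·(sin φ − φ·cos φ) = 96.206388·(0.17457626 − 0.17547540·0.98464366) = 0.172740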